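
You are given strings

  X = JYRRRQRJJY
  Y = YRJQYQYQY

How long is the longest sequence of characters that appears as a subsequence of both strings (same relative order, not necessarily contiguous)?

Let dp[i][j] be the LCS length of the first i characters of X and the first j characters of Y. dp[i][j] = dp[i-1][j-1]+1 when the i-th and j-th characters match, else max(dp[i-1][j], dp[i][j-1]).
    ·  Y  R  J  Q  Y  Q  Y  Q  Y
 ·  0  0  0  0  0  0  0  0  0  0
 J  0  0  0  1  1  1  1  1  1  1
 Y  0  1  1  1  1  2  2  2  2  2
 R  0  1  2  2  2  2  2  2  2  2
 R  0  1  2  2  2  2  2  2  2  2
 R  0  1  2  2  2  2  2  2  2  2
 Q  0  1  2  2  3  3  3  3  3  3
 R  0  1  2  2  3  3  3  3  3  3
 J  0  1  2  3  3  3  3  3  3  3
 J  0  1  2  3  3  3  3  3  3  3
 Y  0  1  2  3  3  4  4  4  4  4
dp[10][9] = 4. One LCS (by backtracking along matches): JYQY.

4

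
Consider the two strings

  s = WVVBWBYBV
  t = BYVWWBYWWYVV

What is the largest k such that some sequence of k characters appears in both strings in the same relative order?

Let dp[i][j] be the LCS length of the first i characters of s and the first j characters of t. dp[i][j] = dp[i-1][j-1]+1 when the i-th and j-th characters match, else max(dp[i-1][j], dp[i][j-1]).
    ·  B  Y  V  W  W  B  Y  W  W  Y  V  V
 ·  0  0  0  0  0  0  0  0  0  0  0  0  0
 W  0  0  0  0  1  1  1  1  1  1  1  1  1
 V  0  0  0  1  1  1  1  1  1  1  1  2  2
 V  0  0  0  1  1  1  1  1  1  1  1  2  3
 B  0  1  1  1  1  1  2  2  2  2  2  2  3
 W  0  1  1  1  2  2  2  2  3  3  3  3  3
 B  0  1  1  1  2  2  3  3  3  3  3  3  3
 Y  0  1  2  2  2  2  3  4  4  4  4  4  4
 B  0  1  2  2  2  2  3  4  4  4  4  4  4
 V  0  1  2  3  3  3  3  4  4  4  4  5  5
dp[9][12] = 5. One LCS (by backtracking along matches): WBWYV.

5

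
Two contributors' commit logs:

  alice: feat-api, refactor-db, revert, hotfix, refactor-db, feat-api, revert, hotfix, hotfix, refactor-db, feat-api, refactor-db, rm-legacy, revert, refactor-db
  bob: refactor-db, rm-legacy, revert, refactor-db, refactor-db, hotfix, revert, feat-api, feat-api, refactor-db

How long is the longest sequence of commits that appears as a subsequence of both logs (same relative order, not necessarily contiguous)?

6

Match refactor-db [2,1], then revert [3,3], then hotfix [4,6], then feat-api [6,8], then feat-api [11,9], then refactor-db [15,10] — 6 commits in the same relative order in both. dp[15][10] = 6 confirms this is the maximum.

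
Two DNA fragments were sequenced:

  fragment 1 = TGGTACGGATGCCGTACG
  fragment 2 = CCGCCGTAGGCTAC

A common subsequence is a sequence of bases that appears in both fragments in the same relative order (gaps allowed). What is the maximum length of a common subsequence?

10

Taking G [2,3], G [3,6], T [4,7], A [5,8], G [8,9], G [11,10], C [13,11], T [15,12], A [16,13], C [17,14] gives a common subsequence of length 10, and the DP table's final entry dp[18][14] is also 10, so no common subsequence is longer.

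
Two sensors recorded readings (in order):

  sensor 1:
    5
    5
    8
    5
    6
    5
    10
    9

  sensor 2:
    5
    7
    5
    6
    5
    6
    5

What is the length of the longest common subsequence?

Taking 5 at sensor 1[1]=sensor 2[1], 5 at sensor 1[2]=sensor 2[3], 5 at sensor 1[4]=sensor 2[5], 6 at sensor 1[5]=sensor 2[6], 5 at sensor 1[6]=sensor 2[7] gives a common subsequence of length 5. The LCS DP gives dp[8][7] = 5, so this is optimal.

5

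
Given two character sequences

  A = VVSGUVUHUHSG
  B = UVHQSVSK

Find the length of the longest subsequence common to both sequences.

Let dp[i][j] be the LCS length of the first i characters of A and the first j characters of B. dp[i][j] = dp[i-1][j-1]+1 when the i-th and j-th characters match, else max(dp[i-1][j], dp[i][j-1]).
    ·  U  V  H  Q  S  V  S  K
 ·  0  0  0  0  0  0  0  0  0
 V  0  0  1  1  1  1  1  1  1
 V  0  0  1  1  1  1  2  2  2
 S  0  0  1  1  1  2  2  3  3
 G  0  0  1  1  1  2  2  3  3
 U  0  1  1  1  1  2  2  3  3
 V  0  1  2  2  2  2  3  3  3
 U  0  1  2  2  2  2  3  3  3
 H  0  1  2  3  3  3  3  3  3
 U  0  1  2  3  3  3  3  3  3
 H  0  1  2  3  3  3  3  3  3
 S  0  1  2  3  3  4  4  4  4
 G  0  1  2  3  3  4  4  4  4
dp[12][8] = 4. One LCS (by backtracking along matches): VSVS.

4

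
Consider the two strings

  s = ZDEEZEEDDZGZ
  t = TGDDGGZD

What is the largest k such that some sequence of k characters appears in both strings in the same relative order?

4

Let dp[i][j] be the LCS length of the first i characters of s and the first j characters of t. dp[i][j] = dp[i-1][j-1]+1 when the i-th and j-th characters match, else max(dp[i-1][j], dp[i][j-1]).
    ·  T  G  D  D  G  G  Z  D
 ·  0  0  0  0  0  0  0  0  0
 Z  0  0  0  0  0  0  0  1  1
 D  0  0  0  1  1  1  1  1  2
 E  0  0  0  1  1  1  1  1  2
 E  0  0  0  1  1  1  1  1  2
 Z  0  0  0  1  1  1  1  2  2
 E  0  0  0  1  1  1  1  2  2
 E  0  0  0  1  1  1  1  2  2
 D  0  0  0  1  2  2  2  2  3
 D  0  0  0  1  2  2  2  2  3
 Z  0  0  0  1  2  2  2  3  3
 G  0  0  1  1  2  3  3  3  3
 Z  0  0  1  1  2  3  3  4  4
dp[12][8] = 4. One LCS (by backtracking along matches): DDGZ.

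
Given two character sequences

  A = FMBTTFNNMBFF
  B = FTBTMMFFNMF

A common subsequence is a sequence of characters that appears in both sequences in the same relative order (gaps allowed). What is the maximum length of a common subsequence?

7

One common subsequence of length 7: F at A[1]=B[1], then B at A[3]=B[3], then T at A[4]=B[4], then F at A[6]=B[8], then N at A[8]=B[9], then M at A[9]=B[10], then F at A[12]=B[11], and the DP table's final entry dp[12][11] is also 7, so no common subsequence is longer.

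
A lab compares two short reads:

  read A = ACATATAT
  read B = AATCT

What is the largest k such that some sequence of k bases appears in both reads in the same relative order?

One common subsequence of length 4: A at read A[1]=read B[1]; then A at read A[3]=read B[2]; then T at read A[4]=read B[3]; then T at read A[8]=read B[5]. dp[8][5] = 4 confirms this is the maximum.

4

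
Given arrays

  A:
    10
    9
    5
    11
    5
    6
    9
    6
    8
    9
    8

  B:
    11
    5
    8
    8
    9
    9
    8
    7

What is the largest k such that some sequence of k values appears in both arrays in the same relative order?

One common subsequence of length 5: 11 [4,1] → 5 [5,2] → 9 [7,5] → 9 [10,6] → 8 [11,7]. dp[11][8] = 5 confirms this is the maximum.

5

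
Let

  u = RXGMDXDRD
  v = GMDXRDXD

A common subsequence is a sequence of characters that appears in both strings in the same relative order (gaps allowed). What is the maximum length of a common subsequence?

6

One common subsequence of length 6: G (u #3, v #1) → M (u #4, v #2) → D (u #5, v #3) → X (u #6, v #4) → D (u #7, v #6) → D (u #9, v #8). dp[9][8] = 6 confirms this is the maximum.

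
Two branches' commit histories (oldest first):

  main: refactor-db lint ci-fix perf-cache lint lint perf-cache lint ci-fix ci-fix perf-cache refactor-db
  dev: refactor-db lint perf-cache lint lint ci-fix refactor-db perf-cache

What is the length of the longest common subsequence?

Pick refactor-db at main[1]=dev[1] → lint at main[2]=dev[2] → perf-cache at main[4]=dev[3] → lint at main[6]=dev[4] → lint at main[8]=dev[5] → ci-fix at main[9]=dev[6] → perf-cache at main[11]=dev[8]; all 7 commits appear in both, in order. dp[12][8] = 7 confirms this is the maximum.

7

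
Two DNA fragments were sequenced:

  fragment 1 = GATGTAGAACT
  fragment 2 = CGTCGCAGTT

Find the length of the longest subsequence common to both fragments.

Let dp[i][j] be the LCS length of the first i bases of fragment 1 and the first j bases of fragment 2. dp[i][j] = dp[i-1][j-1]+1 when the i-th and j-th bases match, else max(dp[i-1][j], dp[i][j-1]).
    ·  C  G  T  C  G  C  A  G  T  T
 ·  0  0  0  0  0  0  0  0  0  0  0
 G  0  0  1  1  1  1  1  1  1  1  1
 A  0  0  1  1  1  1  1  2  2  2  2
 T  0  0  1  2  2  2  2  2  2  3  3
 G  0  0  1  2  2  3  3  3  3  3  3
 T  0  0  1  2  2  3  3  3  3  4  4
 A  0  0  1  2  2  3  3  4  4  4  4
 G  0  0  1  2  2  3  3  4  5  5  5
 A  0  0  1  2  2  3  3  4  5  5  5
 A  0  0  1  2  2  3  3  4  5  5  5
 C  0  1  1  2  3  3  4  4  5  5  5
 T  0  1  1  2  3  3  4  4  5  6  6
dp[11][10] = 6. One LCS (by backtracking along matches): GTGAGT.

6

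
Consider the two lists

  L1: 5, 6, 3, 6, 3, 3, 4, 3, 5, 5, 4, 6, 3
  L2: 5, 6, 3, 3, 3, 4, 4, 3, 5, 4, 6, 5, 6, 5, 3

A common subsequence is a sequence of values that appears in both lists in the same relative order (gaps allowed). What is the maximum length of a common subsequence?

One common subsequence of length 11: 5 (L1 #1, L2 #1) → 6 (L1 #2, L2 #2) → 3 (L1 #3, L2 #3) → 3 (L1 #5, L2 #4) → 3 (L1 #6, L2 #5) → 4 (L1 #7, L2 #7) → 3 (L1 #8, L2 #8) → 5 (L1 #9, L2 #9) → 5 (L1 #10, L2 #12) → 6 (L1 #12, L2 #13) → 3 (L1 #13, L2 #15). The LCS DP gives dp[13][15] = 11, so this is optimal.

11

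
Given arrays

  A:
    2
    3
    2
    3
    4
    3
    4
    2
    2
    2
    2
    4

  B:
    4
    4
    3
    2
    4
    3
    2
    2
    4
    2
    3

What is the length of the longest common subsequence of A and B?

Pick 3 [2,3]; then 2 [3,4]; then 4 [5,5]; then 3 [6,6]; then 2 [8,7]; then 2 [9,8]; then 2 [10,10]; all 7 values appear in both, in order. dp[12][11] = 7 confirms this is the maximum.

7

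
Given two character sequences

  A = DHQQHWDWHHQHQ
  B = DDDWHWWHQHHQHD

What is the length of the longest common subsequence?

Taking D (A #1, B #3), then H (A #5, B #5), then W (A #6, B #6), then W (A #8, B #7), then H (A #9, B #10), then H (A #10, B #11), then Q (A #11, B #12), then H (A #12, B #13) gives a common subsequence of length 8. dp[13][14] = 8 confirms this is the maximum.

8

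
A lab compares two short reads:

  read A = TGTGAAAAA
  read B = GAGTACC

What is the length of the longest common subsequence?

Taking G at read A[2]=read B[3] → T at read A[3]=read B[4] → A at read A[5]=read B[5] gives a common subsequence of length 3. Since dp[9][7] = 3, nothing longer is possible.

3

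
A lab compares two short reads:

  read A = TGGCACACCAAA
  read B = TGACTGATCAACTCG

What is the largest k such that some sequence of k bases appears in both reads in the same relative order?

8

Match T (read A #1, read B #1), G (read A #2, read B #2), G (read A #3, read B #6), C (read A #4, read B #9), A (read A #5, read B #10), A (read A #7, read B #11), C (read A #8, read B #12), C (read A #9, read B #14) — 8 bases in the same relative order in both. dp[12][15] = 8 confirms this is the maximum.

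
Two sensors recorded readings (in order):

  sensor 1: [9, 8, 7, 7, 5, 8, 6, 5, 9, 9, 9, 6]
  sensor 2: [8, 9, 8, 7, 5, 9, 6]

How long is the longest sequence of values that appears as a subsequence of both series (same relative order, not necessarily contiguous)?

6

Match 9 at sensor 1[1]=sensor 2[2] → 8 at sensor 1[2]=sensor 2[3] → 7 at sensor 1[4]=sensor 2[4] → 5 at sensor 1[8]=sensor 2[5] → 9 at sensor 1[11]=sensor 2[6] → 6 at sensor 1[12]=sensor 2[7] — 6 values in the same relative order in both. The LCS DP gives dp[12][7] = 6, so this is optimal.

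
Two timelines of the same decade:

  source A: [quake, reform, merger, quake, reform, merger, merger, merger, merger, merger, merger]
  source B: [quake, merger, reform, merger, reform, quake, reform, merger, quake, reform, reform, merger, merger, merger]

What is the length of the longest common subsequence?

9

Pick quake [1,1]; then reform [2,3]; then merger [3,4]; then quake [4,6]; then reform [5,7]; then merger [6,8]; then merger [9,12]; then merger [10,13]; then merger [11,14]; all 9 events appear in both, in order. dp[11][14] = 9 confirms this is the maximum.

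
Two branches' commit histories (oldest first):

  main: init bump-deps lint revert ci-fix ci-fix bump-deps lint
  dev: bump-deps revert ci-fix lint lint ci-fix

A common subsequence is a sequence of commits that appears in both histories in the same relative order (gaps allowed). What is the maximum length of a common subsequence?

One common subsequence of length 4: bump-deps (main #2, dev #1) → revert (main #4, dev #2) → ci-fix (main #5, dev #3) → ci-fix (main #6, dev #6), and the DP table's final entry dp[8][6] is also 4, so no common subsequence is longer.

4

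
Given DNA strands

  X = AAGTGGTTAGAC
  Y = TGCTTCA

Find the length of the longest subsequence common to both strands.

Taking T at X[4]=Y[1], G at X[5]=Y[2], T at X[7]=Y[4], T at X[8]=Y[5], A at X[11]=Y[7] gives a common subsequence of length 5. Since dp[12][7] = 5, nothing longer is possible.

5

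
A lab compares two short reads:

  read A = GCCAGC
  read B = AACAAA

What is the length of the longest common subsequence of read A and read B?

Taking C (read A #2, read B #3), A (read A #4, read B #6) gives a common subsequence of length 2. dp[6][6] = 2 confirms this is the maximum.

2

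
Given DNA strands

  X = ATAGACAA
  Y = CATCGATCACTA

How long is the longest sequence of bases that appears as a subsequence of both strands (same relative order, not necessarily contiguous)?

Let dp[i][j] be the LCS length of the first i bases of X and the first j bases of Y. dp[i][j] = dp[i-1][j-1]+1 when the i-th and j-th bases match, else max(dp[i-1][j], dp[i][j-1]).
    ·  C  A  T  C  G  A  T  C  A  C  T  A
 ·  0  0  0  0  0  0  0  0  0  0  0  0  0
 A  0  0  1  1  1  1  1  1  1  1  1  1  1
 T  0  0  1  2  2  2  2  2  2  2  2  2  2
 A  0  0  1  2  2  2  3  3  3  3  3  3  3
 G  0  0  1  2  2  3  3  3  3  3  3  3  3
 A  0  0  1  2  2  3  4  4  4  4  4  4  4
 C  0  1  1  2  3  3  4  4  5  5  5  5  5
 A  0  1  2  2  3  3  4  4  5  6  6  6  6
 A  0  1  2  2  3  3  4  4  5  6  6  6  7
dp[8][12] = 7. One LCS (by backtracking along matches): ATGACAA.

7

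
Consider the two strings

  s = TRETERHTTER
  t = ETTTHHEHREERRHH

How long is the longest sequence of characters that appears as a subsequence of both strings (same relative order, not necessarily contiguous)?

6

One common subsequence of length 6: T [1,4]; then R [2,9]; then E [3,10]; then E [5,11]; then R [6,13]; then H [7,15]. dp[11][15] = 6 confirms this is the maximum.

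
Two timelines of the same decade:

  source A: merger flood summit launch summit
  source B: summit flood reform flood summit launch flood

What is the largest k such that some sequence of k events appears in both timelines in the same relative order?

3

Taking flood at source A[2]=source B[4], then summit at source A[3]=source B[5], then launch at source A[4]=source B[6] gives a common subsequence of length 3. The LCS DP gives dp[5][7] = 3, so this is optimal.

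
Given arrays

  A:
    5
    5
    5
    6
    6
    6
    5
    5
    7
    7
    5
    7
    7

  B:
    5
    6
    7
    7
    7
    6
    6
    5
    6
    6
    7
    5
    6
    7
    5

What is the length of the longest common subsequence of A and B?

8

Pick 5 (A #3, B #1), then 6 (A #4, B #2), then 6 (A #5, B #6), then 6 (A #6, B #7), then 5 (A #7, B #8), then 5 (A #8, B #12), then 7 (A #10, B #14), then 5 (A #11, B #15); all 8 values appear in both, in order. dp[13][15] = 8 confirms this is the maximum.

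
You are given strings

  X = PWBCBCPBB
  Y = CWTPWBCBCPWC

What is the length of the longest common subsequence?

Taking P at X[1]=Y[4]; then W at X[2]=Y[5]; then B at X[3]=Y[6]; then C at X[4]=Y[7]; then B at X[5]=Y[8]; then C at X[6]=Y[9]; then P at X[7]=Y[10] gives a common subsequence of length 7. The LCS DP gives dp[9][12] = 7, so this is optimal.

7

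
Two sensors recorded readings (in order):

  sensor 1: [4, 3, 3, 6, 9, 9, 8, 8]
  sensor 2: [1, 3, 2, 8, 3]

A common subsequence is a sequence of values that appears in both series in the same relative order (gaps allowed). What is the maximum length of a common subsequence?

Match 3 [2,2], then 3 [3,5] — 2 values in the same relative order in both. The LCS DP gives dp[8][5] = 2, so this is optimal.

2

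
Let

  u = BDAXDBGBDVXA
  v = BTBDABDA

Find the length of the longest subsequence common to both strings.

Taking B at u[1]=v[3], D at u[2]=v[4], A at u[3]=v[5], B at u[8]=v[6], D at u[9]=v[7], A at u[12]=v[8] gives a common subsequence of length 6. The LCS DP gives dp[12][8] = 6, so this is optimal.

6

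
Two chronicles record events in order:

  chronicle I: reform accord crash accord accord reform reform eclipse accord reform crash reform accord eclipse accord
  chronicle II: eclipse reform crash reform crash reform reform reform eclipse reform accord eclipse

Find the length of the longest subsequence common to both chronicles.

Match reform (chronicle I #1, chronicle II #4); then crash (chronicle I #3, chronicle II #5); then reform (chronicle I #6, chronicle II #7); then reform (chronicle I #7, chronicle II #8); then eclipse (chronicle I #8, chronicle II #9); then reform (chronicle I #12, chronicle II #10); then accord (chronicle I #13, chronicle II #11); then eclipse (chronicle I #14, chronicle II #12) — 8 events in the same relative order in both, and the DP table's final entry dp[15][12] is also 8, so no common subsequence is longer.

8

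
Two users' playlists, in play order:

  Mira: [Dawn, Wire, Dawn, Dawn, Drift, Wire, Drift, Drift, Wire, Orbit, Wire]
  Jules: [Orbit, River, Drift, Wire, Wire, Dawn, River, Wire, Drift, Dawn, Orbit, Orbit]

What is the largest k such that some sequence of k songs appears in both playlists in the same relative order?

Taking Wire [2,5], Dawn [3,6], Wire [6,8], Drift [7,9], Orbit [10,12] gives a common subsequence of length 5, and the DP table's final entry dp[11][12] is also 5, so no common subsequence is longer.

5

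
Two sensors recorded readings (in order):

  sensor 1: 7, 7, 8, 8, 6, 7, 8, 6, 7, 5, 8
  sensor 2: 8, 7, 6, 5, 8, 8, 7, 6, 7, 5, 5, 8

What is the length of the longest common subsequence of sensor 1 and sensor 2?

8

Let dp[i][j] be the LCS length of the first i values of sensor 1 and the first j values of sensor 2. dp[i][j] = dp[i-1][j-1]+1 when the i-th and j-th values match, else max(dp[i-1][j], dp[i][j-1]).
    ·  8  7  6  5  8  8  7  6  7  5  5  8
 ·  0  0  0  0  0  0  0  0  0  0  0  0  0
 7  0  0  1  1  1  1  1  1  1  1  1  1  1
 7  0  0  1  1  1  1  1  2  2  2  2  2  2
 8  0  1  1  1  1  2  2  2  2  2  2  2  3
 8  0  1  1  1  1  2  3  3  3  3  3  3  3
 6  0  1  1  2  2  2  3  3  4  4  4  4  4
 7  0  1  2  2  2  2  3  4  4  5  5  5  5
 8  0  1  2  2  2  3  3  4  4  5  5  5  6
 6  0  1  2  3  3  3  3  4  5  5  5  5  6
 7  0  1  2  3  3  3  3  4  5  6  6  6  6
 5  0  1  2  3  4  4  4  4  5  6  7  7  7
 8  0  1  2  3  4  5  5  5  5  6  7  7  8
dp[11][12] = 8. One LCS (by backtracking along matches): 7, 8, 8, 7, 6, 7, 5, 8.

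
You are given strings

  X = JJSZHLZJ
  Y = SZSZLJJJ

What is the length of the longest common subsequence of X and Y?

4

Taking S at X[3]=Y[3], Z at X[4]=Y[4], L at X[6]=Y[5], J at X[8]=Y[8] gives a common subsequence of length 4. The LCS DP gives dp[8][8] = 4, so this is optimal.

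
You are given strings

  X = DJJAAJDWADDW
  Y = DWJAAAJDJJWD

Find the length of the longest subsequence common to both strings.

Pick D [1,1]; then J [2,3]; then A [4,5]; then A [5,6]; then J [6,7]; then D [7,8]; then W [8,11]; then D [11,12]; all 8 characters appear in both, in order. The LCS DP gives dp[12][12] = 8, so this is optimal.

8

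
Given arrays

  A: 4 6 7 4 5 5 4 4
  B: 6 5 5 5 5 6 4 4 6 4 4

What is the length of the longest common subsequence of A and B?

5

Let dp[i][j] be the LCS length of the first i values of A and the first j values of B. dp[i][j] = dp[i-1][j-1]+1 when the i-th and j-th values match, else max(dp[i-1][j], dp[i][j-1]).
    ·  6  5  5  5  5  6  4  4  6  4  4
 ·  0  0  0  0  0  0  0  0  0  0  0  0
 4  0  0  0  0  0  0  0  1  1  1  1  1
 6  0  1  1  1  1  1  1  1  1  2  2  2
 7  0  1  1  1  1  1  1  1  1  2  2  2
 4  0  1  1  1  1  1  1  2  2  2  3  3
 5  0  1  2  2  2  2  2  2  2  2  3  3
 5  0  1  2  3  3  3  3  3  3  3  3  3
 4  0  1  2  3  3  3  3  4  4  4  4  4
 4  0  1  2  3  3  3  3  4  5  5  5  5
dp[8][11] = 5. One LCS (by backtracking along matches): 6, 5, 5, 4, 4.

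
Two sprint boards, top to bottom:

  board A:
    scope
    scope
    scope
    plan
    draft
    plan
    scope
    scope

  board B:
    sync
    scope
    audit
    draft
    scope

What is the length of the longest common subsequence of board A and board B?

3

Pick scope (board A #1, board B #2) → draft (board A #5, board B #4) → scope (board A #8, board B #5); all 3 tasks appear in both, in order. Since dp[8][5] = 3, nothing longer is possible.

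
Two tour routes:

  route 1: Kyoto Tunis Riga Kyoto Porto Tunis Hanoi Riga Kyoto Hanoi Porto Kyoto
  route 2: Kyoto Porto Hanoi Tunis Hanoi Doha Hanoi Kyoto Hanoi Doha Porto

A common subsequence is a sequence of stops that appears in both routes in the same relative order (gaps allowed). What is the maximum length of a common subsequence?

7

One common subsequence of length 7: Kyoto (route 1 #4, route 2 #1), then Porto (route 1 #5, route 2 #2), then Tunis (route 1 #6, route 2 #4), then Hanoi (route 1 #7, route 2 #7), then Kyoto (route 1 #9, route 2 #8), then Hanoi (route 1 #10, route 2 #9), then Porto (route 1 #11, route 2 #11). The LCS DP gives dp[12][11] = 7, so this is optimal.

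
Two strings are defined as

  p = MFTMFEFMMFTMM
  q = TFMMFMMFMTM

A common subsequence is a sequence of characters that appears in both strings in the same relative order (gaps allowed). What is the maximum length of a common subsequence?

8

One common subsequence of length 8: M at p[1]=q[3], M at p[4]=q[4], F at p[7]=q[5], M at p[8]=q[6], M at p[9]=q[7], F at p[10]=q[8], T at p[11]=q[10], M at p[13]=q[11]. The LCS DP gives dp[13][11] = 8, so this is optimal.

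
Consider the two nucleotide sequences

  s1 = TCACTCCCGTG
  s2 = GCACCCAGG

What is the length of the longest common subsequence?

7

Let dp[i][j] be the LCS length of the first i bases of s1 and the first j bases of s2. dp[i][j] = dp[i-1][j-1]+1 when the i-th and j-th bases match, else max(dp[i-1][j], dp[i][j-1]).
    ·  G  C  A  C  C  C  A  G  G
 ·  0  0  0  0  0  0  0  0  0  0
 T  0  0  0  0  0  0  0  0  0  0
 C  0  0  1  1  1  1  1  1  1  1
 A  0  0  1  2  2  2  2  2  2  2
 C  0  0  1  2  3  3  3  3  3  3
 T  0  0  1  2  3  3  3  3  3  3
 C  0  0  1  2  3  4  4  4  4  4
 C  0  0  1  2  3  4  5  5  5  5
 C  0  0  1  2  3  4  5  5  5  5
 G  0  1  1  2  3  4  5  5  6  6
 T  0  1  1  2  3  4  5  5  6  6
 G  0  1  1  2  3  4  5  5  6  7
dp[11][9] = 7. One LCS (by backtracking along matches): CACCCGG.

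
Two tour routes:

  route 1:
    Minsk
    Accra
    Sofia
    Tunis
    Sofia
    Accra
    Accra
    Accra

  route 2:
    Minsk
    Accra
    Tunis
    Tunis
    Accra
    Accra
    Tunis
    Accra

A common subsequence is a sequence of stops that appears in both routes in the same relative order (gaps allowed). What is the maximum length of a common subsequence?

6

Match Minsk [1,1], Accra [2,2], Tunis [4,4], Accra [6,5], Accra [7,6], Accra [8,8] — 6 stops in the same relative order in both, and the DP table's final entry dp[8][8] is also 6, so no common subsequence is longer.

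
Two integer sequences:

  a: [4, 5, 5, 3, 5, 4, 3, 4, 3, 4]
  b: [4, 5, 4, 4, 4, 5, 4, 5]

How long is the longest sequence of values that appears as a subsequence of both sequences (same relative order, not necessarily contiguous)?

Taking 4 [1,1], then 5 [2,2], then 4 [6,4], then 4 [8,5], then 4 [10,7] gives a common subsequence of length 5. dp[10][8] = 5 confirms this is the maximum.

5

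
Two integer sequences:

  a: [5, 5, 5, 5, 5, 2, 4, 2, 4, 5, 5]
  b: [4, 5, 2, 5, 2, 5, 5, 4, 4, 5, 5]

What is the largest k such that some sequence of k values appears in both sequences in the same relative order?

8

Taking 5 (a #1, b #2), then 5 (a #2, b #4), then 5 (a #4, b #6), then 5 (a #5, b #7), then 4 (a #7, b #8), then 4 (a #9, b #9), then 5 (a #10, b #10), then 5 (a #11, b #11) gives a common subsequence of length 8. Since dp[11][11] = 8, nothing longer is possible.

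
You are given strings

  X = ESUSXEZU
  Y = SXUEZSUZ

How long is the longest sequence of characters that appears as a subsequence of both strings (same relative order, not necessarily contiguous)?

Pick S [2,1], then U [3,3], then E [6,4], then Z [7,5], then U [8,7]; all 5 characters appear in both, in order. Since dp[8][8] = 5, nothing longer is possible.

5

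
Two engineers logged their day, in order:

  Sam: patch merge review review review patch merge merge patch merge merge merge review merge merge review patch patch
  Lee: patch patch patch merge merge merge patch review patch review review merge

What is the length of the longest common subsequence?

8

One common subsequence of length 8: patch [1,1], then patch [6,2], then patch [9,3], then merge [10,4], then merge [11,5], then merge [12,6], then review [13,11], then merge [15,12], and the DP table's final entry dp[18][12] is also 8, so no common subsequence is longer.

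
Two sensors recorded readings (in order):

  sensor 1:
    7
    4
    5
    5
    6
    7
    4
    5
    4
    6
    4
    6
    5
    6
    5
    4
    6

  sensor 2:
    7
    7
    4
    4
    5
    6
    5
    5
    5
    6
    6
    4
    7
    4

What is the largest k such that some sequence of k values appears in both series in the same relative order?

One common subsequence of length 8: 7 [1,2], 4 [2,4], 5 [3,8], 5 [4,9], 6 [5,10], 6 [10,11], 4 [11,12], 4 [16,14]. The LCS DP gives dp[17][14] = 8, so this is optimal.

8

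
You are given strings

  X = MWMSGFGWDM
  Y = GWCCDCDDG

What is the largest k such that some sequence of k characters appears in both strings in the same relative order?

Let dp[i][j] be the LCS length of the first i characters of X and the first j characters of Y. dp[i][j] = dp[i-1][j-1]+1 when the i-th and j-th characters match, else max(dp[i-1][j], dp[i][j-1]).
    ·  G  W  C  C  D  C  D  D  G
 ·  0  0  0  0  0  0  0  0  0  0
 M  0  0  0  0  0  0  0  0  0  0
 W  0  0  1  1  1  1  1  1  1  1
 M  0  0  1  1  1  1  1  1  1  1
 S  0  0  1  1  1  1  1  1  1  1
 G  0  1  1  1  1  1  1  1  1  2
 F  0  1  1  1  1  1  1  1  1  2
 G  0  1  1  1  1  1  1  1  1  2
 W  0  1  2  2  2  2  2  2  2  2
 D  0  1  2  2  2  3  3  3  3  3
 M  0  1  2  2  2  3  3  3  3  3
dp[10][9] = 3. One LCS (by backtracking along matches): GWD.

3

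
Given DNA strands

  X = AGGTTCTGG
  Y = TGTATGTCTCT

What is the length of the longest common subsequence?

Pick A (X #1, Y #4), G (X #3, Y #6), T (X #4, Y #7), T (X #5, Y #9), C (X #6, Y #10), T (X #7, Y #11); all 6 bases appear in both, in order. dp[9][11] = 6 confirms this is the maximum.

6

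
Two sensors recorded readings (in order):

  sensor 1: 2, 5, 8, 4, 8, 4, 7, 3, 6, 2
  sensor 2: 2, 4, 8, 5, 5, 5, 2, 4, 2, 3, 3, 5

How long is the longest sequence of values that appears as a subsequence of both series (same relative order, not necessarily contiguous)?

5

Let dp[i][j] be the LCS length of the first i values of sensor 1 and the first j values of sensor 2. dp[i][j] = dp[i-1][j-1]+1 when the i-th and j-th values match, else max(dp[i-1][j], dp[i][j-1]).
    ·  2  4  8  5  5  5  2  4  2  3  3  5
 ·  0  0  0  0  0  0  0  0  0  0  0  0  0
 2  0  1  1  1  1  1  1  1  1  1  1  1  1
 5  0  1  1  1  2  2  2  2  2  2  2  2  2
 8  0  1  1  2  2  2  2  2  2  2  2  2  2
 4  0  1  2  2  2  2  2  2  3  3  3  3  3
 8  0  1  2  3  3  3  3  3  3  3  3  3  3
 4  0  1  2  3  3  3  3  3  4  4  4  4  4
 7  0  1  2  3  3  3  3  3  4  4  4  4  4
 3  0  1  2  3  3  3  3  3  4  4  5  5  5
 6  0  1  2  3  3  3  3  3  4  4  5  5  5
 2  0  1  2  3  3  3  3  4  4  5  5  5  5
dp[10][12] = 5. One LCS (by backtracking along matches): 2, 4, 8, 4, 3.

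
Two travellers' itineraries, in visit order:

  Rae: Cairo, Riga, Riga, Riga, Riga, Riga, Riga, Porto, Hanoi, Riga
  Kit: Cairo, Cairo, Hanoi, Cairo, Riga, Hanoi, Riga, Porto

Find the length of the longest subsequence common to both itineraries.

One common subsequence of length 4: Cairo [1,4], Riga [2,5], Riga [7,7], Porto [8,8]. dp[10][8] = 4 confirms this is the maximum.

4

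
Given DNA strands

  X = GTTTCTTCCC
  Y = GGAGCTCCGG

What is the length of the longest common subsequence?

5

One common subsequence of length 5: G at X[1]=Y[4] → C at X[5]=Y[5] → T at X[7]=Y[6] → C at X[8]=Y[7] → C at X[9]=Y[8]. Since dp[10][10] = 5, nothing longer is possible.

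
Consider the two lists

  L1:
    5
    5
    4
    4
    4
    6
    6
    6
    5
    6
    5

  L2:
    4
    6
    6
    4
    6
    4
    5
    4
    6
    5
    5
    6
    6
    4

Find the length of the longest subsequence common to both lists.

Taking 4 [5,1] → 6 [6,2] → 6 [7,3] → 6 [8,5] → 5 [9,7] → 6 [10,9] → 5 [11,11] gives a common subsequence of length 7. dp[11][14] = 7 confirms this is the maximum.

7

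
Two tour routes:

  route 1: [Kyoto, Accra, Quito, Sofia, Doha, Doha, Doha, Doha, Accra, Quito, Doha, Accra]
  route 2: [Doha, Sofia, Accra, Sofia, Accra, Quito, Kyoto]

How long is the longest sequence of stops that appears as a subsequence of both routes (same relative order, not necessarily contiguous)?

Taking Accra (route 1 #2, route 2 #3), Sofia (route 1 #4, route 2 #4), Accra (route 1 #9, route 2 #5), Quito (route 1 #10, route 2 #6) gives a common subsequence of length 4. The LCS DP gives dp[12][7] = 4, so this is optimal.

4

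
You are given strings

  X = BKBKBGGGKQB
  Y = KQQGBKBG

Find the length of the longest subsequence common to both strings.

Pick K [2,1]; then B [3,5]; then K [4,6]; then B [5,7]; then G [8,8]; all 5 characters appear in both, in order. The LCS DP gives dp[11][8] = 5, so this is optimal.

5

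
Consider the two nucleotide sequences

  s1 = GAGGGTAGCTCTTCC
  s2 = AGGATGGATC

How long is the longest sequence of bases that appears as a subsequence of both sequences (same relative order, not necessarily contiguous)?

Let dp[i][j] be the LCS length of the first i bases of s1 and the first j bases of s2. dp[i][j] = dp[i-1][j-1]+1 when the i-th and j-th bases match, else max(dp[i-1][j], dp[i][j-1]).
    ·  A  G  G  A  T  G  G  A  T  C
 ·  0  0  0  0  0  0  0  0  0  0  0
 G  0  0  1  1  1  1  1  1  1  1  1
 A  0  1  1  1  2  2  2  2  2  2  2
 G  0  1  2  2  2  2  3  3  3  3  3
 G  0  1  2  3  3  3  3  4  4  4  4
 G  0  1  2  3  3  3  4  4  4  4  4
 T  0  1  2  3  3  4  4  4  4  5  5
 A  0  1  2  3  4  4  4  4  5  5  5
 G  0  1  2  3  4  4  5  5  5  5  5
 C  0  1  2  3  4  4  5  5  5  5  6
 T  0  1  2  3  4  5  5  5  5  6  6
 C  0  1  2  3  4  5  5  5  5  6  7
 T  0  1  2  3  4  5  5  5  5  6  7
 T  0  1  2  3  4  5  5  5  5  6  7
 C  0  1  2  3  4  5  5  5  5  6  7
 C  0  1  2  3  4  5  5  5  5  6  7
dp[15][10] = 7. One LCS (by backtracking along matches): GAGGATC.

7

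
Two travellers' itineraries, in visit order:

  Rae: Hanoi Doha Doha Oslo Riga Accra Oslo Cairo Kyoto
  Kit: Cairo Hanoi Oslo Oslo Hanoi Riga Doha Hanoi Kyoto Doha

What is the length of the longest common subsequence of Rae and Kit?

4

Pick Hanoi (Rae #1, Kit #2), then Oslo (Rae #4, Kit #4), then Riga (Rae #5, Kit #6), then Kyoto (Rae #9, Kit #9); all 4 stops appear in both, in order. The LCS DP gives dp[9][10] = 4, so this is optimal.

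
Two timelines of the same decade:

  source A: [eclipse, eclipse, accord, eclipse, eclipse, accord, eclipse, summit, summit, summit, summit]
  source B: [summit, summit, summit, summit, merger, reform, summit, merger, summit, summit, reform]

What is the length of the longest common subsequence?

4

Pick summit (source A #8, source B #4); then summit (source A #9, source B #7); then summit (source A #10, source B #9); then summit (source A #11, source B #10); all 4 events appear in both, in order. dp[11][11] = 4 confirms this is the maximum.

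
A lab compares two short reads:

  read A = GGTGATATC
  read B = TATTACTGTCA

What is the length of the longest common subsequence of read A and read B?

Let dp[i][j] be the LCS length of the first i bases of read A and the first j bases of read B. dp[i][j] = dp[i-1][j-1]+1 when the i-th and j-th bases match, else max(dp[i-1][j], dp[i][j-1]).
    ·  T  A  T  T  A  C  T  G  T  C  A
 ·  0  0  0  0  0  0  0  0  0  0  0  0
 G  0  0  0  0  0  0  0  0  1  1  1  1
 G  0  0  0  0  0  0  0  0  1  1  1  1
 T  0  1  1  1  1  1  1  1  1  2  2  2
 G  0  1  1  1  1  1  1  1  2  2  2  2
 A  0  1  2  2  2  2  2  2  2  2  2  3
 T  0  1  2  3  3  3  3  3  3  3  3  3
 A  0  1  2  3  3  4  4  4  4  4  4  4
 T  0  1  2  3  4  4  4  5  5  5  5  5
 C  0  1  2  3  4  4  5  5  5  5  6  6
dp[9][11] = 6. One LCS (by backtracking along matches): TATATC.

6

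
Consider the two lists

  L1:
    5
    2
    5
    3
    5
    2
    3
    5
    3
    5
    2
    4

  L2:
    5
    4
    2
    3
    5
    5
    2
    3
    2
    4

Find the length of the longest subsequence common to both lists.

Taking 5 (L1 #1, L2 #1), then 2 (L1 #2, L2 #3), then 5 (L1 #3, L2 #5), then 5 (L1 #5, L2 #6), then 2 (L1 #6, L2 #7), then 3 (L1 #9, L2 #8), then 2 (L1 #11, L2 #9), then 4 (L1 #12, L2 #10) gives a common subsequence of length 8. dp[12][10] = 8 confirms this is the maximum.

8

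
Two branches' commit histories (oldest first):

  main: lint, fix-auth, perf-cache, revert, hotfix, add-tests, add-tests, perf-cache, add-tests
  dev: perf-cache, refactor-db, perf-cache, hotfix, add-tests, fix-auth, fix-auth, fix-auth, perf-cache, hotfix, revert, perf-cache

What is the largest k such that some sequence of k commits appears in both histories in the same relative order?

4

Match fix-auth [2,8]; then perf-cache [3,9]; then revert [4,11]; then perf-cache [8,12] — 4 commits in the same relative order in both, and the DP table's final entry dp[9][12] is also 4, so no common subsequence is longer.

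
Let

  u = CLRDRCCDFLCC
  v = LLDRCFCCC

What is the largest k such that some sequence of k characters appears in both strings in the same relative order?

7

One common subsequence of length 7: L [2,2], D [4,3], R [5,4], C [6,5], C [7,7], C [11,8], C [12,9]. The LCS DP gives dp[12][9] = 7, so this is optimal.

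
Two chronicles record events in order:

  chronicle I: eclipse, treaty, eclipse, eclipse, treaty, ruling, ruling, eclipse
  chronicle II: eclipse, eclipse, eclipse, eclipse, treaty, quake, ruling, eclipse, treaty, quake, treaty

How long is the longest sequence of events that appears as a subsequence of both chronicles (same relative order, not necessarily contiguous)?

6

Taking eclipse [1,2], then eclipse [3,3], then eclipse [4,4], then treaty [5,5], then ruling [7,7], then eclipse [8,8] gives a common subsequence of length 6. Since dp[8][11] = 6, nothing longer is possible.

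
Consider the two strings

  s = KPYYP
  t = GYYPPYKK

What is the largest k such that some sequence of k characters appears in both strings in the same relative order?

Pick Y (s #3, t #2); then Y (s #4, t #3); then P (s #5, t #5); all 3 characters appear in both, in order. Since dp[5][8] = 3, nothing longer is possible.

3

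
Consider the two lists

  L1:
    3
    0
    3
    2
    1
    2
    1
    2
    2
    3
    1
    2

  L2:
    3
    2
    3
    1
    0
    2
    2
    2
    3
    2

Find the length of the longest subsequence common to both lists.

8

Let dp[i][j] be the LCS length of the first i values of L1 and the first j values of L2. dp[i][j] = dp[i-1][j-1]+1 when the i-th and j-th values match, else max(dp[i-1][j], dp[i][j-1]).
    ·  3  2  3  1  0  2  2  2  3  2
 ·  0  0  0  0  0  0  0  0  0  0  0
 3  0  1  1  1  1  1  1  1  1  1  1
 0  0  1  1  1  1  2  2  2  2  2  2
 3  0  1  1  2  2  2  2  2  2  3  3
 2  0  1  2  2  2  2  3  3  3  3  4
 1  0  1  2  2  3  3  3  3  3  3  4
 2  0  1  2  2  3  3  4  4  4  4  4
 1  0  1  2  2  3  3  4  4  4  4  4
 2  0  1  2  2  3  3  4  5  5  5  5
 2  0  1  2  2  3  3  4  5  6  6  6
 3  0  1  2  3  3  3  4  5  6  7  7
 1  0  1  2  3  4  4  4  5  6  7  7
 2  0  1  2  3  4  4  5  5  6  7  8
dp[12][10] = 8. One LCS (by backtracking along matches): 3, 3, 1, 2, 2, 2, 3, 2.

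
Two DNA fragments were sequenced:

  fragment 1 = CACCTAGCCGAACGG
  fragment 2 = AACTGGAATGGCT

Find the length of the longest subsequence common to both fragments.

9

One common subsequence of length 9: A [2,2], C [4,3], T [5,4], G [7,5], G [10,6], A [11,7], A [12,8], G [14,10], G [15,11], and the DP table's final entry dp[15][13] is also 9, so no common subsequence is longer.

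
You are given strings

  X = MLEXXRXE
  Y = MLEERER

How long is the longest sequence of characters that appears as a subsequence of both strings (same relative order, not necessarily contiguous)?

5

Let dp[i][j] be the LCS length of the first i characters of X and the first j characters of Y. dp[i][j] = dp[i-1][j-1]+1 when the i-th and j-th characters match, else max(dp[i-1][j], dp[i][j-1]).
    ·  M  L  E  E  R  E  R
 ·  0  0  0  0  0  0  0  0
 M  0  1  1  1  1  1  1  1
 L  0  1  2  2  2  2  2  2
 E  0  1  2  3  3  3  3  3
 X  0  1  2  3  3  3  3  3
 X  0  1  2  3  3  3  3  3
 R  0  1  2  3  3  4  4  4
 X  0  1  2  3  3  4  4  4
 E  0  1  2  3  4  4  5  5
dp[8][7] = 5. One LCS (by backtracking along matches): MLERE.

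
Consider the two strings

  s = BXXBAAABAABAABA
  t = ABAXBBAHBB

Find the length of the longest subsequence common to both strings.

One common subsequence of length 7: B [1,2], then X [3,4], then B [4,5], then B [8,6], then A [9,7], then B [11,9], then B [14,10]. The LCS DP gives dp[15][10] = 7, so this is optimal.

7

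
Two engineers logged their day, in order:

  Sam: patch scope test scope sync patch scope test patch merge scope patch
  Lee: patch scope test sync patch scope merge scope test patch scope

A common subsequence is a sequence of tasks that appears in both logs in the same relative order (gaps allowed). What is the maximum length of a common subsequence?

9

Pick patch [1,1]; then scope [2,2]; then test [3,3]; then sync [5,4]; then patch [6,5]; then scope [7,8]; then test [8,9]; then patch [9,10]; then scope [11,11]; all 9 tasks appear in both, in order. dp[12][11] = 9 confirms this is the maximum.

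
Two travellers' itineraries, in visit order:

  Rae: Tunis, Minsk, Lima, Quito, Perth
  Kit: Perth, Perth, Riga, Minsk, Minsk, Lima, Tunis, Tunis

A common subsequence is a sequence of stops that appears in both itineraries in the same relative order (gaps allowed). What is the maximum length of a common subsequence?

2

Taking Minsk at Rae[2]=Kit[5]; then Lima at Rae[3]=Kit[6] gives a common subsequence of length 2, and the DP table's final entry dp[5][8] is also 2, so no common subsequence is longer.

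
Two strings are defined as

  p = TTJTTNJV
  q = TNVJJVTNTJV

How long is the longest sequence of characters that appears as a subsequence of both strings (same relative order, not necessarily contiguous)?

One common subsequence of length 6: T at p[1]=q[1] → J at p[3]=q[5] → T at p[4]=q[7] → T at p[5]=q[9] → J at p[7]=q[10] → V at p[8]=q[11]. dp[8][11] = 6 confirms this is the maximum.

6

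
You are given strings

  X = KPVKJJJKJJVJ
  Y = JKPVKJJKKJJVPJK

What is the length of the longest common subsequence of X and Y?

11

Pick K at X[1]=Y[2] → P at X[2]=Y[3] → V at X[3]=Y[4] → K at X[4]=Y[5] → J at X[5]=Y[6] → J at X[6]=Y[7] → K at X[8]=Y[9] → J at X[9]=Y[10] → J at X[10]=Y[11] → V at X[11]=Y[12] → J at X[12]=Y[14]; all 11 characters appear in both, in order. Since dp[12][15] = 11, nothing longer is possible.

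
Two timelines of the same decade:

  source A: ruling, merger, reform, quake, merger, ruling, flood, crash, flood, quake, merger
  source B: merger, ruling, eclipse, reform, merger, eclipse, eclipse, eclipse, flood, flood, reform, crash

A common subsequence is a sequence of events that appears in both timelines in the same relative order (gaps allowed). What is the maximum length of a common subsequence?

Taking ruling [1,2]; then reform [3,4]; then merger [5,5]; then flood [7,10]; then crash [8,12] gives a common subsequence of length 5. The LCS DP gives dp[11][12] = 5, so this is optimal.

5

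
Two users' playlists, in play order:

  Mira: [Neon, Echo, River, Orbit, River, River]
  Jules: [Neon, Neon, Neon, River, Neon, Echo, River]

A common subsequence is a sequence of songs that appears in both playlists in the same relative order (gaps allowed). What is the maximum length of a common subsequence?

3

Match Neon (Mira #1, Jules #5), Echo (Mira #2, Jules #6), River (Mira #6, Jules #7) — 3 songs in the same relative order in both, and the DP table's final entry dp[6][7] is also 3, so no common subsequence is longer.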